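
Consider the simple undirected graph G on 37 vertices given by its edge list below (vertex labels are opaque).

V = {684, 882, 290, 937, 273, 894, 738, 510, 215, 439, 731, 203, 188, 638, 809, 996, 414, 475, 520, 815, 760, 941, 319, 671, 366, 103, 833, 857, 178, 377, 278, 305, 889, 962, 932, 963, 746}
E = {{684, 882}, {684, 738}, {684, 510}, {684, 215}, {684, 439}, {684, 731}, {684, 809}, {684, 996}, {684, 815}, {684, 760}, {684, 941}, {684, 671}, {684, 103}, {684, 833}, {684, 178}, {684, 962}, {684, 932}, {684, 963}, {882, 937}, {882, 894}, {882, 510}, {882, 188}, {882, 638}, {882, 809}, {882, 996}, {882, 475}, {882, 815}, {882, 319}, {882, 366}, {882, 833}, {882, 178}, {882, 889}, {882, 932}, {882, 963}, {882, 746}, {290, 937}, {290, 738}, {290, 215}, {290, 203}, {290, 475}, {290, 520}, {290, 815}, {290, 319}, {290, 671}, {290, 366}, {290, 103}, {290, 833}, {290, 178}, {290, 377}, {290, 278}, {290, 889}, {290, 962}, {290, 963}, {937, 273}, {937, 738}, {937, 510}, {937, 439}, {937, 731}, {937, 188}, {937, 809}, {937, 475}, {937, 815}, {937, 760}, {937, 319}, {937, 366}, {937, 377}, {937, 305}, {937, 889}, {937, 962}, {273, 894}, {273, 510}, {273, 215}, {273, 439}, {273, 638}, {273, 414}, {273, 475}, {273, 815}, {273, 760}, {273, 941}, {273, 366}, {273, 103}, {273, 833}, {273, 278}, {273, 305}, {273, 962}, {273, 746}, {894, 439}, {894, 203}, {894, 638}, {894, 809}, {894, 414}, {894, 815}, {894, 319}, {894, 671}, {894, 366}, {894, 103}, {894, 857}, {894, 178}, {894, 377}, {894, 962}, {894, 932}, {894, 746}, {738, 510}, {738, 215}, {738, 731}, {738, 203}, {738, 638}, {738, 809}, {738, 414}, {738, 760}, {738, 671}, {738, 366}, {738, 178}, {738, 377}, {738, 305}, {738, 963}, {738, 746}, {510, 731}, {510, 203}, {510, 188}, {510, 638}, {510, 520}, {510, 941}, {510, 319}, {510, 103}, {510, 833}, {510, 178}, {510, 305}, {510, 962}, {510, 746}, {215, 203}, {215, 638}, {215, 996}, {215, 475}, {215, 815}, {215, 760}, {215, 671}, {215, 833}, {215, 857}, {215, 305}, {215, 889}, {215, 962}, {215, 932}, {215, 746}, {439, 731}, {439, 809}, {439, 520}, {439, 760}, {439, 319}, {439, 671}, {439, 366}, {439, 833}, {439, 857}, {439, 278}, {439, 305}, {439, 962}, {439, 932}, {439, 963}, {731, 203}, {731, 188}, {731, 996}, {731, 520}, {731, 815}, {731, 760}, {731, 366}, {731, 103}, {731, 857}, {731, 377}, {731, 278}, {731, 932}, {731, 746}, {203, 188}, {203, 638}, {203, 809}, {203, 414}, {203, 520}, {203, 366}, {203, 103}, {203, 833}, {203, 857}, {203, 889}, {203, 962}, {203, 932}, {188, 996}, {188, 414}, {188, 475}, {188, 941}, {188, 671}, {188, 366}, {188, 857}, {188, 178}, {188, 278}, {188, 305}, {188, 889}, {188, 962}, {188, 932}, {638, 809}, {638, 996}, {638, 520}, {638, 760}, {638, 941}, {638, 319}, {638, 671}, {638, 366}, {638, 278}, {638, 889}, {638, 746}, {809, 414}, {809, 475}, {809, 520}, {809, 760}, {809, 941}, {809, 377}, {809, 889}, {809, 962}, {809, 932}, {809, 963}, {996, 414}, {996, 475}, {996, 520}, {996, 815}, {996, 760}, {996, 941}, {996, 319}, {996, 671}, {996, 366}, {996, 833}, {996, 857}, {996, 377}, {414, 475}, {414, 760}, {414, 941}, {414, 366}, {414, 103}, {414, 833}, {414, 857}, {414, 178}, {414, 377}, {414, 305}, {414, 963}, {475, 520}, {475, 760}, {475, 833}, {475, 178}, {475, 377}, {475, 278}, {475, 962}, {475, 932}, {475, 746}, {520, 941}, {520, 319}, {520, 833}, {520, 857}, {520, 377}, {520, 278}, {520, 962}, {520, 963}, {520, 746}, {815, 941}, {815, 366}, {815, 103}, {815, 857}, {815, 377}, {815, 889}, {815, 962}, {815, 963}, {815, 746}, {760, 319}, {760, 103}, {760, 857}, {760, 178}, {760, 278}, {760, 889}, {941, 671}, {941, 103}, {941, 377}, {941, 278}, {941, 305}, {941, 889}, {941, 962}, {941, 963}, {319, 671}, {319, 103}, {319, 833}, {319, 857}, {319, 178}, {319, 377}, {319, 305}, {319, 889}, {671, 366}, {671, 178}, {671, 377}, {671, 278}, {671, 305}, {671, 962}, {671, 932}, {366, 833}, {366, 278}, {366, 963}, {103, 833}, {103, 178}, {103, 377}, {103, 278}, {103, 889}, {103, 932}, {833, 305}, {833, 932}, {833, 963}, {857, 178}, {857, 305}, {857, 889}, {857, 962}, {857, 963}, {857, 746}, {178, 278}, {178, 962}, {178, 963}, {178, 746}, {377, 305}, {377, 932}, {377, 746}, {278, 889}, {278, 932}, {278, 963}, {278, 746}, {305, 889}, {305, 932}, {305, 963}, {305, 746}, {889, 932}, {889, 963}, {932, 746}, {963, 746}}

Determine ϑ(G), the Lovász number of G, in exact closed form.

N(857) = {894, 215, 439, 731, 203, 188, 996, 414, 520, 815, 760, 319, 178, 305, 889, 962, 963, 746}, |N(857)| = 18.
deg(684) = 18; N(684) = {882, 738, 510, 215, 439, 731, 809, 996, 815, 760, 941, 671, 103, 833, 178, 962, 932, 963}.
deg(188) = 18; N(188) = {882, 937, 510, 731, 203, 996, 414, 475, 941, 671, 366, 857, 178, 278, 305, 889, 962, 932}.
deg(290) = 18; N(290) = {937, 738, 215, 203, 475, 520, 815, 319, 671, 366, 103, 833, 178, 377, 278, 889, 962, 963}.
18-regular, N=37; Paley(37): SR with (k,λ,μ)=(18,8,9).
The 3 distinct eigenvalues: [18.0, 2.54138, -3.54138].
λ_max=18, λ_min=-sqrt(37)/2 - 1/2; ϑ = −37·λ_min/(λ_max−λ_min) = sqrt(37).
≈ 6.082763 (to 6 d.p.).

sqrt(37)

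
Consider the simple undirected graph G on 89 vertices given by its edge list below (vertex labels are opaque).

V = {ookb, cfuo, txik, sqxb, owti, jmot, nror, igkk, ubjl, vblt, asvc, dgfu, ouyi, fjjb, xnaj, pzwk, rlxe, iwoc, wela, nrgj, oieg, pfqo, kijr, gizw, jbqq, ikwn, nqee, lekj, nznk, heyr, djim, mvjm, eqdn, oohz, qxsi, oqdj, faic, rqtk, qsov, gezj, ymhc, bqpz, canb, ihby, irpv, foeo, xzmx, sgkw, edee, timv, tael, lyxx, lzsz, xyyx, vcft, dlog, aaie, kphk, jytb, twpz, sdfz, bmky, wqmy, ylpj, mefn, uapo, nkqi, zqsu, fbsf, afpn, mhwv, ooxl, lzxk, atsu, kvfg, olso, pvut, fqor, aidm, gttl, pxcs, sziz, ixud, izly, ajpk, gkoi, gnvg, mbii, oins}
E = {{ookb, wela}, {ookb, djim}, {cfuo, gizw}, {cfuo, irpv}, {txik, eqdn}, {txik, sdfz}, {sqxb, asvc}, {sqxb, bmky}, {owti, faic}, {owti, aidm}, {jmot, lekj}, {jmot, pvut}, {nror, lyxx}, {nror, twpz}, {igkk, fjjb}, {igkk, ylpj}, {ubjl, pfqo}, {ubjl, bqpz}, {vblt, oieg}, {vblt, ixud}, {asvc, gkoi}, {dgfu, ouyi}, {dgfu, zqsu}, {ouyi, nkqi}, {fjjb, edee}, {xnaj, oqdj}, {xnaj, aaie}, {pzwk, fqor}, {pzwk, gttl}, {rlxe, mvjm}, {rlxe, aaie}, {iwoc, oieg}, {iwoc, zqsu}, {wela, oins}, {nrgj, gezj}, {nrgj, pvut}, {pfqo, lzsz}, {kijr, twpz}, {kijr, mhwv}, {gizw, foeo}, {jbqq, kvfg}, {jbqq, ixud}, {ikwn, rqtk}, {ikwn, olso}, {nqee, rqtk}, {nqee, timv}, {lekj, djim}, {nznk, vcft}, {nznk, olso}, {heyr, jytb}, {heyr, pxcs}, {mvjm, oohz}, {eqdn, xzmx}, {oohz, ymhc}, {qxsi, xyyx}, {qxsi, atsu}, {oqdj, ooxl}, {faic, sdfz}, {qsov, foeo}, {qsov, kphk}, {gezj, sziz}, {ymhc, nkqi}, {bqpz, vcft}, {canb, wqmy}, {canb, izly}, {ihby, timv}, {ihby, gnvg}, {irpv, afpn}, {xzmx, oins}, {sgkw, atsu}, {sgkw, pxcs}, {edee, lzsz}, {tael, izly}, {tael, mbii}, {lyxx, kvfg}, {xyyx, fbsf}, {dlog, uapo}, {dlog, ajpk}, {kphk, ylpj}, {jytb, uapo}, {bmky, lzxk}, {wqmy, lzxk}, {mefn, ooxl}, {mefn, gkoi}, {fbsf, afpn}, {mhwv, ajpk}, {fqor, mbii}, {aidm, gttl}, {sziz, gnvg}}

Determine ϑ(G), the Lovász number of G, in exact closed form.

89*cos(pi/89)/(cos(pi/89) + 1)

N(vblt) = {oieg, ixud}, |N(vblt)| = 2.
deg(tael) = 2; N(tael) = {izly, mbii}.
Vertex kijr has 2 neighbors: twpz, mhwv.
Vertex foeo has 2 neighbors: gizw, qsov.
Every vertex has degree 2 (N=89); this is C_{89}, the 89-cycle.
Distinct eigenvalues (to 3 d.p.): [2.0, 1.995, 1.98, 1.955, 1.921, 1.877, 1.823, 1.761, 1.689, 1.61, 1.522, 1.427, 1.324, 1.215, 1.1, 0.98, 0.854, 0.724, 0.591, 0.455, 0.316, 0.176, 0.035, -0.106, -0.246, -0.386, -0.523, -0.658, -0.79, -0.917, -1.04, -1.158, -1.27, -1.376, -1.475, -1.567, -1.651, -1.726, -1.793, -1.851, -1.9, -1.939, -1.969, -1.989, -1.999].
Lovász (edge-transitive): ϑ = −89·(-2*cos(pi/89))/((2)−(-2*cos(pi/89))) = 89*cos(pi/89)/(cos(pi/89) + 1).
≈ 44.48613532 (to 8 d.p.).
44 ≤ 89*cos(pi/89)/(cos(pi/89) + 1) ≤ 45: both strict.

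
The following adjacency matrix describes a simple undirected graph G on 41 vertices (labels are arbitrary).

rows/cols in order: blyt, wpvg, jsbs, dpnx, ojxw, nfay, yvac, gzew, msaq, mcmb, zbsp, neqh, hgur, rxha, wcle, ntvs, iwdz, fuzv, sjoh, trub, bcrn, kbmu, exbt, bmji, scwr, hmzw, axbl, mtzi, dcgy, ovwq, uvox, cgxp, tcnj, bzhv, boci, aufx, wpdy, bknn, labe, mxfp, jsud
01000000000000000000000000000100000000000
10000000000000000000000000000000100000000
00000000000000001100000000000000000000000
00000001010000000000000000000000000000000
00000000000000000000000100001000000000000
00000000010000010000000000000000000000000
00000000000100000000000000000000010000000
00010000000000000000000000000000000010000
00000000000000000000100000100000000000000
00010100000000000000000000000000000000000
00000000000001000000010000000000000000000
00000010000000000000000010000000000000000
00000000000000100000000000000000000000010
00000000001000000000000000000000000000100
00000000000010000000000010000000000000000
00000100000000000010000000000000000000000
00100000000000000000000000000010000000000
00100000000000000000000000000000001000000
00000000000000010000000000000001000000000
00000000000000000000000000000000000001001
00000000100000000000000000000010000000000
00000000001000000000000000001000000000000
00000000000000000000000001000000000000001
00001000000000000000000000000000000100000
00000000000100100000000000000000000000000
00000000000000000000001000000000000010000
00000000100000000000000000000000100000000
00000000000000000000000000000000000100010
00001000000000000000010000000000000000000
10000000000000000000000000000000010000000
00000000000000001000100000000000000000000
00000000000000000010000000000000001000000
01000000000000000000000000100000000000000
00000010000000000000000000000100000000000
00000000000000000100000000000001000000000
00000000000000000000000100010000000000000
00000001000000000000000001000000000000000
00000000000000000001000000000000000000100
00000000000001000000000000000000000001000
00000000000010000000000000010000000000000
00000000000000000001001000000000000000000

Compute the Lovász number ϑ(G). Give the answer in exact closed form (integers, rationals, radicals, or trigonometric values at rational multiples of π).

N(labe) = {rxha, bknn}, |N(labe)| = 2.
N(hmzw) = {exbt, wpdy}, |N(hmzw)| = 2.
N(aufx) = {bmji, mtzi}, |N(aufx)| = 2.
Vertex fuzv has 2 neighbors: jsbs, boci.
G on 41 vertices is 2-regular; a single 41-cycle (edge-transitive).
A has 21 distinct eigenvalues ≈ [2.0, 1.9766, 1.9068, 1.7923, 1.6359, 1.441, 1.2125, 0.9554, 0.676, 0.3808, 0.0766, -0.2294, -0.53, -0.8181, -1.0871, -1.3307, -1.543, -1.7191, -1.855, -1.9474, -1.9941].
ϑ = −N·λ_min/(λ_max−λ_min) = −41·(-2*cos(pi/41))/(2−(-2*cos(pi/41))) = 41*cos(pi/41)/(cos(pi/41) + 1).
Numerically 20.46988.
Lovász sandwich 20 ≤ 41*cos(pi/41)/(cos(pi/41) + 1) ≤ 21: both strict.

41*cos(pi/41)/(cos(pi/41) + 1)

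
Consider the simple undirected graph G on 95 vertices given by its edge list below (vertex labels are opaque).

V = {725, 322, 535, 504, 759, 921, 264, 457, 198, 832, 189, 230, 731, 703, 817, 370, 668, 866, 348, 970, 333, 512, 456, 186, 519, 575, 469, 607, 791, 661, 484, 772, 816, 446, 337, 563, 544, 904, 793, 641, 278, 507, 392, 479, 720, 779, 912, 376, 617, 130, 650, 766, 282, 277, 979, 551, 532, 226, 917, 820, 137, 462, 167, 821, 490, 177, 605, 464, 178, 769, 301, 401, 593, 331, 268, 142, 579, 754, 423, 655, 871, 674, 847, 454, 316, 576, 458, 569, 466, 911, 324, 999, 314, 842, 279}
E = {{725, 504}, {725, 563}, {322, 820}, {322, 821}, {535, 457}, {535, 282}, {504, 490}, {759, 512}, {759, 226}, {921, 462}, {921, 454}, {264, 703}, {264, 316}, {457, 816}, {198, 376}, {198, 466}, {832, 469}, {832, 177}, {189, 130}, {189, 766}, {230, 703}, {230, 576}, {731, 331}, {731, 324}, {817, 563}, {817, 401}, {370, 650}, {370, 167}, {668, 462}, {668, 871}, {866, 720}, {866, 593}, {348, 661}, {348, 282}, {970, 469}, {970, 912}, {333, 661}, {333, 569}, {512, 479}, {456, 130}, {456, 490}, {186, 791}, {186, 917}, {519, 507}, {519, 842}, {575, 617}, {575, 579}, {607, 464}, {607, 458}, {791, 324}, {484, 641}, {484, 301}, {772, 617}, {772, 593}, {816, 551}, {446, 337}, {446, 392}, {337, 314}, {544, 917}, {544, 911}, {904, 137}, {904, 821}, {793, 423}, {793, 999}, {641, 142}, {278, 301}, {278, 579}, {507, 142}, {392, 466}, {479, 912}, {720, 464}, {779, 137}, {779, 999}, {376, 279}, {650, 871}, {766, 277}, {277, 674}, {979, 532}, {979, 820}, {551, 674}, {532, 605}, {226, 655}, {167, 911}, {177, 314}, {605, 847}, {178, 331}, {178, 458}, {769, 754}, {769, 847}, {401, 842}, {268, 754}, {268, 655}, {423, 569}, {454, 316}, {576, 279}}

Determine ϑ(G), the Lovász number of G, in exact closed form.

95*cos(pi/95)/(cos(pi/95) + 1)

N(322) = {820, 821}, |N(322)| = 2.
N(484) = {641, 301}, |N(484)| = 2.
deg(912) = 2; N(912) = {970, 479}.
deg(769) = 2; N(769) = {754, 847}.
Regular of degree 2 on 95 vertices: the odd cycle C_{95}.
spec(A) ≈ [2.0, 1.996, 1.983, 1.961, 1.93, 1.892, 1.845, 1.789, 1.727, 1.656, 1.578, 1.494, 1.402, 1.305, 1.202, 1.094, 0.981, 0.864, 0.742, 0.618, 0.491, 0.362, 0.231, 0.099, -0.033, -0.165, -0.297, -0.427, -0.555, -0.681, -0.803, -0.923, -1.038, -1.149, -1.254, -1.355, -1.449, -1.537, -1.618, -1.692, -1.759, -1.818, -1.869, -1.912, -1.947, -1.973, -1.99, -1.999] (distinct, 3 d.p.).
ϑ = −N·λ_min/(λ_max−λ_min) = −95·(-2*cos(pi/95))/(2−(-2*cos(pi/95))) = 95*cos(pi/95)/(cos(pi/95) + 1).
ϑ(G) ≈ 47.48701.
Sandwich: α(G)=47 ≤ ϑ(G)=95*cos(pi/95)/(cos(pi/95) + 1) ≤ χ(Ḡ)=48 (both strict).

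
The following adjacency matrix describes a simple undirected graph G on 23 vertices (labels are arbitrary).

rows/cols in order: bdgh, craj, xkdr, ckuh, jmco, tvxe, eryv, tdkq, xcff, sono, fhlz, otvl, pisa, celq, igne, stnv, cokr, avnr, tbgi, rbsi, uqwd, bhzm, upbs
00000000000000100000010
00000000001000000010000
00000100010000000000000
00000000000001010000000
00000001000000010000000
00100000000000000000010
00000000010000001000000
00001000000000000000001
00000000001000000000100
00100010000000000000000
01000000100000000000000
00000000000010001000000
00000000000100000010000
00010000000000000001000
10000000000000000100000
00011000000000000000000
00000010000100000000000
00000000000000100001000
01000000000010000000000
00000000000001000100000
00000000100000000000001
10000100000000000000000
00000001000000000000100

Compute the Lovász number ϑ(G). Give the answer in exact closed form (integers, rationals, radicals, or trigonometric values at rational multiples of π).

N(craj) = {fhlz, tbgi}, |N(craj)| = 2.
N(xcff) = {fhlz, uqwd}, |N(xcff)| = 2.
Vertex upbs has 2 neighbors: tdkq, uqwd.
Vertex sono has 2 neighbors: xkdr, eryv.
G on 23 vertices is 2-regular; the odd cycle C_{23}.
A has 12 distinct eigenvalues ≈ [2.0, 1.926, 1.709, 1.365, 0.92, 0.407, -0.136, -0.67, -1.153, -1.551, -1.834, -1.981].
−23·(-2*cos(pi/23)) / ((2)−(-2*cos(pi/23))) = 23*cos(pi/23)/(cos(pi/23) + 1) = ϑ(G).
≈ 11.44619 (to 5 d.p.).
11 ≤ 23*cos(pi/23)/(cos(pi/23) + 1) ≤ 12: both strict.

23*cos(pi/23)/(cos(pi/23) + 1)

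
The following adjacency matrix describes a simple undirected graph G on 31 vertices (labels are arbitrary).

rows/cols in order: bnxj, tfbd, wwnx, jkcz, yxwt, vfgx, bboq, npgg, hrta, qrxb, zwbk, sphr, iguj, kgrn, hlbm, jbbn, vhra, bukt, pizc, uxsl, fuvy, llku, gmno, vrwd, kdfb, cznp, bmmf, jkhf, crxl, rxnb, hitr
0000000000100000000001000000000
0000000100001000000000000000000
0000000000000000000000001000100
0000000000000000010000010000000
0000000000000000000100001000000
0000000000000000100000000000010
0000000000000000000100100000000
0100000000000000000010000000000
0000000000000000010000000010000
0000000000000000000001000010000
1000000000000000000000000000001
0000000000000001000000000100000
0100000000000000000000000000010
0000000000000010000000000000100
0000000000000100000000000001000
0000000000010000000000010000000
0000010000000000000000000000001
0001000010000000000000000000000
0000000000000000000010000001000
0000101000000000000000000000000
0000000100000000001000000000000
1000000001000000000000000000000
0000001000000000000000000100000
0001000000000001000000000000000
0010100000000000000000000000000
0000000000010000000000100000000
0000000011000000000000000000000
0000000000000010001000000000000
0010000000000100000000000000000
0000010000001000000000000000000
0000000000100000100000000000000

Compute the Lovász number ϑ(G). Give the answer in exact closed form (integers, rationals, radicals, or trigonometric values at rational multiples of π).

31*cos(pi/31)/(cos(pi/31) + 1)

Vertex pizc has 2 neighbors: fuvy, jkhf.
Vertex jkcz has 2 neighbors: bukt, vrwd.
Vertex jkhf has 2 neighbors: hlbm, pizc.
deg(crxl) = 2; N(crxl) = {wwnx, kgrn}.
2-regular, N=31; connected 2-regular on 31 ⇒ C_{31}.
The 16 distinct eigenvalues: [2.0, 1.9591, 1.8379, 1.6415, 1.3779, 1.0579, 0.6946, 0.3029, -0.1013, -0.5013, -0.8808, -1.2242, -1.5175, -1.7487, -1.9083, -1.9897].
Lovász (edge-transitive): ϑ = −31·(-2*cos(pi/31))/((2)−(-2*cos(pi/31))) = 31*cos(pi/31)/(cos(pi/31) + 1).
ϑ(G) ≈ 15.46013499.
Sandwich: α(G)=15 ≤ ϑ(G)=31*cos(pi/31)/(cos(pi/31) + 1) ≤ χ(Ḡ)=16 (both strict).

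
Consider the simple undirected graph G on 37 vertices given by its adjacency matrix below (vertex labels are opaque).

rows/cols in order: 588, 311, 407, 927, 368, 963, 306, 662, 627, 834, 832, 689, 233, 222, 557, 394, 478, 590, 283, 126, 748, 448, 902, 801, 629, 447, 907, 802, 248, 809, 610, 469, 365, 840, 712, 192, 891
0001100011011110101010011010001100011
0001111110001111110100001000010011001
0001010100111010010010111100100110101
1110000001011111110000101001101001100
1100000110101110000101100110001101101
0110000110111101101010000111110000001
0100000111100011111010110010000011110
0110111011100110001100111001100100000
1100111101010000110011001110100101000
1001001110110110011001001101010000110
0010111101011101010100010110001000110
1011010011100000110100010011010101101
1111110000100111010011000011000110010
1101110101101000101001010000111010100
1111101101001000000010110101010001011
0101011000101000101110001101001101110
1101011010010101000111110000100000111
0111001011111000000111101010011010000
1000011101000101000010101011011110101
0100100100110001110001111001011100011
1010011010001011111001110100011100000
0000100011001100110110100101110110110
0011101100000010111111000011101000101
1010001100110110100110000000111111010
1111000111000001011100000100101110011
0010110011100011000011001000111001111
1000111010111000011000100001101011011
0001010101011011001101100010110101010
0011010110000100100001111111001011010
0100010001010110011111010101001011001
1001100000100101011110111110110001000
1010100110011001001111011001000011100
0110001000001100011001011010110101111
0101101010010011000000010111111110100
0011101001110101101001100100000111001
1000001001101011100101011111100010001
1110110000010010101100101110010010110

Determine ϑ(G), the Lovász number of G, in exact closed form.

sqrt(37)

Vertex 610 has 18 neighbors: 588, 927, 368, 832, 222, 394, 590, 283, 126, 748, 902, 801, 629, 447, 907, 248, 809, 840.
deg(283) = 18; N(283) = {588, 963, 306, 662, 834, 222, 394, 748, 902, 629, 907, 802, 809, 610, 469, 365, 712, 891}.
Vertex 126 has 18 neighbors: 311, 368, 662, 832, 689, 394, 478, 590, 448, 902, 801, 629, 802, 809, 610, 469, 192, 891.
deg(557) = 18; N(557) = {588, 311, 407, 927, 368, 306, 662, 834, 233, 748, 902, 801, 447, 802, 809, 840, 192, 891}.
37-vertex 18-regular graph: SR(37,18,8,9) — a Paley graph.
Distinct eigenvalues (to 3 d.p.): [18.0, 2.541, -3.541].
With N=37: ϑ(G) = 37·(-(-sqrt(37)/2 - 1/2))/(18−(-sqrt(37)/2 - 1/2)) = sqrt(37).
= 6.08276253… (decimal).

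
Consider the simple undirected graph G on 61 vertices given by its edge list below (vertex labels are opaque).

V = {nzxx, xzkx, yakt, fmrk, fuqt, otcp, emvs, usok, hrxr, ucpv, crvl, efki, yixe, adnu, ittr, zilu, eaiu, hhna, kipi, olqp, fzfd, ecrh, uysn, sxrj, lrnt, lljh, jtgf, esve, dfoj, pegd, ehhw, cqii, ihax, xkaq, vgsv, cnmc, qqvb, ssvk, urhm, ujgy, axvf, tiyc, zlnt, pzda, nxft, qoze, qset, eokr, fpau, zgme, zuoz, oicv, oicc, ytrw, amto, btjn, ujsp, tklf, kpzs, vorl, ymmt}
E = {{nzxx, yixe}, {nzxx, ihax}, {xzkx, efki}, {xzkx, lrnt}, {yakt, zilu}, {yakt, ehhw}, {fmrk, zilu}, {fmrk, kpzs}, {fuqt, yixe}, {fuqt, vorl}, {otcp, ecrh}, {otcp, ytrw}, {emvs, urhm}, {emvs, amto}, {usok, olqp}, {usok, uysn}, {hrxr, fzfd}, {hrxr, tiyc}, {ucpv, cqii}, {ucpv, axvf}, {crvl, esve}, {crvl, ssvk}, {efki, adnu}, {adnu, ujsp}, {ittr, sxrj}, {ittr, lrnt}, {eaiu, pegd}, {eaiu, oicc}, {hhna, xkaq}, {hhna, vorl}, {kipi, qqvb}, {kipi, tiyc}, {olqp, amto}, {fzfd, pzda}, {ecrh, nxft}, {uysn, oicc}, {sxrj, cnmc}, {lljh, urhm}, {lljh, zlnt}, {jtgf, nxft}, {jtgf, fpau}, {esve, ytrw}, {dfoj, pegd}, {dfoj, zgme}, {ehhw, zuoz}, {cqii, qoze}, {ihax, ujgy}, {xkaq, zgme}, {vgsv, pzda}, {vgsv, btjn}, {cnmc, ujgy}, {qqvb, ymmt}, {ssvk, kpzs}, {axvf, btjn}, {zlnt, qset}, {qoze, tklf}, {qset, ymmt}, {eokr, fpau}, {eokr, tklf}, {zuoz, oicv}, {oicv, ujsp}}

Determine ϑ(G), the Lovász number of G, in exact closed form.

N(fmrk) = {zilu, kpzs}, |N(fmrk)| = 2.
deg(kpzs) = 2; N(kpzs) = {fmrk, ssvk}.
deg(yixe) = 2; N(yixe) = {nzxx, fuqt}.
deg(vgsv) = 2; N(vgsv) = {pzda, btjn}.
deg(v) = 2 for all v (|V|=61); the odd cycle C_{61}.
Distinct eigenvalues (to 5 d.p.): [2.0, 1.9894, 1.95771, 1.90527, 1.83263, 1.74057, 1.63006, 1.50226, 1.35855, 1.20043, 1.02959, 0.84783, 0.65708, 0.45938, 0.2568, 0.0515, -0.15435, -0.35856, -0.55897, -0.75346, -0.93995, -1.11649, -1.28119, -1.4323, -1.56824, -1.68755, -1.78897, -1.87143, -1.93406, -1.97618, -1.99735].
Lovász: ϑ = −61(-2*cos(pi/61))/(2+-(-1)*2*cos(pi/61)) = 61*cos(pi/61)/(cos(pi/61) + 1).
ϑ(G) ≈ 30.479766457.
α=30, χ(Ḡ)=31; ϑ=61*cos(pi/61)/(cos(pi/61) + 1) lies between (both strict).

61*cos(pi/61)/(cos(pi/61) + 1)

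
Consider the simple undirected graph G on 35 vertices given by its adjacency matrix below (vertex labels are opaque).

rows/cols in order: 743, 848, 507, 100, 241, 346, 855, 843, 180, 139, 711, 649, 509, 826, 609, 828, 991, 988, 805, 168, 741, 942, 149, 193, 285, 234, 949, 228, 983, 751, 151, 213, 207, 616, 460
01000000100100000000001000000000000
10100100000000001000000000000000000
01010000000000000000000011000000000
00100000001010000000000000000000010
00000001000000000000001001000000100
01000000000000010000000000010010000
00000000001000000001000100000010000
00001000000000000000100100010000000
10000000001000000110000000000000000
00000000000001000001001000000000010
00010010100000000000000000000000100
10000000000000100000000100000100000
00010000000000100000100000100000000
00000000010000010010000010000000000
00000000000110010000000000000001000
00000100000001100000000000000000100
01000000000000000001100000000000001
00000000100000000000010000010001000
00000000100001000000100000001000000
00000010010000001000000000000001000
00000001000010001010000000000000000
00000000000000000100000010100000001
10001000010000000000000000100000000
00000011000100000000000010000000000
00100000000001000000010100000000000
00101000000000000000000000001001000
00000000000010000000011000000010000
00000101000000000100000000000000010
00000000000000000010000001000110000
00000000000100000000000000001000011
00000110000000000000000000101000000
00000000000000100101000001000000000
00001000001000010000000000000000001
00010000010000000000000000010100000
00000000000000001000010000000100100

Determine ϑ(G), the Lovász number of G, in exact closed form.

N(180) = {743, 711, 988, 805}, |N(180)| = 4.
Vertex 848 has 4 neighbors: 743, 507, 346, 991.
Vertex 743 has 4 neighbors: 848, 180, 649, 149.
deg(828) = 4; N(828) = {346, 826, 609, 207}.
35-vertex 4-regular graph: Kneser K(7,3) on C(7,3)=35 vertices.
A has 4 distinct eigenvalues ≈ [4.0, 2.0, -1.0, -3.0].
With N=35: ϑ(G) = 35·(-1*(-3))/(4−(-3)) = 15.
ϑ(G) ≈ 15.00000000.

15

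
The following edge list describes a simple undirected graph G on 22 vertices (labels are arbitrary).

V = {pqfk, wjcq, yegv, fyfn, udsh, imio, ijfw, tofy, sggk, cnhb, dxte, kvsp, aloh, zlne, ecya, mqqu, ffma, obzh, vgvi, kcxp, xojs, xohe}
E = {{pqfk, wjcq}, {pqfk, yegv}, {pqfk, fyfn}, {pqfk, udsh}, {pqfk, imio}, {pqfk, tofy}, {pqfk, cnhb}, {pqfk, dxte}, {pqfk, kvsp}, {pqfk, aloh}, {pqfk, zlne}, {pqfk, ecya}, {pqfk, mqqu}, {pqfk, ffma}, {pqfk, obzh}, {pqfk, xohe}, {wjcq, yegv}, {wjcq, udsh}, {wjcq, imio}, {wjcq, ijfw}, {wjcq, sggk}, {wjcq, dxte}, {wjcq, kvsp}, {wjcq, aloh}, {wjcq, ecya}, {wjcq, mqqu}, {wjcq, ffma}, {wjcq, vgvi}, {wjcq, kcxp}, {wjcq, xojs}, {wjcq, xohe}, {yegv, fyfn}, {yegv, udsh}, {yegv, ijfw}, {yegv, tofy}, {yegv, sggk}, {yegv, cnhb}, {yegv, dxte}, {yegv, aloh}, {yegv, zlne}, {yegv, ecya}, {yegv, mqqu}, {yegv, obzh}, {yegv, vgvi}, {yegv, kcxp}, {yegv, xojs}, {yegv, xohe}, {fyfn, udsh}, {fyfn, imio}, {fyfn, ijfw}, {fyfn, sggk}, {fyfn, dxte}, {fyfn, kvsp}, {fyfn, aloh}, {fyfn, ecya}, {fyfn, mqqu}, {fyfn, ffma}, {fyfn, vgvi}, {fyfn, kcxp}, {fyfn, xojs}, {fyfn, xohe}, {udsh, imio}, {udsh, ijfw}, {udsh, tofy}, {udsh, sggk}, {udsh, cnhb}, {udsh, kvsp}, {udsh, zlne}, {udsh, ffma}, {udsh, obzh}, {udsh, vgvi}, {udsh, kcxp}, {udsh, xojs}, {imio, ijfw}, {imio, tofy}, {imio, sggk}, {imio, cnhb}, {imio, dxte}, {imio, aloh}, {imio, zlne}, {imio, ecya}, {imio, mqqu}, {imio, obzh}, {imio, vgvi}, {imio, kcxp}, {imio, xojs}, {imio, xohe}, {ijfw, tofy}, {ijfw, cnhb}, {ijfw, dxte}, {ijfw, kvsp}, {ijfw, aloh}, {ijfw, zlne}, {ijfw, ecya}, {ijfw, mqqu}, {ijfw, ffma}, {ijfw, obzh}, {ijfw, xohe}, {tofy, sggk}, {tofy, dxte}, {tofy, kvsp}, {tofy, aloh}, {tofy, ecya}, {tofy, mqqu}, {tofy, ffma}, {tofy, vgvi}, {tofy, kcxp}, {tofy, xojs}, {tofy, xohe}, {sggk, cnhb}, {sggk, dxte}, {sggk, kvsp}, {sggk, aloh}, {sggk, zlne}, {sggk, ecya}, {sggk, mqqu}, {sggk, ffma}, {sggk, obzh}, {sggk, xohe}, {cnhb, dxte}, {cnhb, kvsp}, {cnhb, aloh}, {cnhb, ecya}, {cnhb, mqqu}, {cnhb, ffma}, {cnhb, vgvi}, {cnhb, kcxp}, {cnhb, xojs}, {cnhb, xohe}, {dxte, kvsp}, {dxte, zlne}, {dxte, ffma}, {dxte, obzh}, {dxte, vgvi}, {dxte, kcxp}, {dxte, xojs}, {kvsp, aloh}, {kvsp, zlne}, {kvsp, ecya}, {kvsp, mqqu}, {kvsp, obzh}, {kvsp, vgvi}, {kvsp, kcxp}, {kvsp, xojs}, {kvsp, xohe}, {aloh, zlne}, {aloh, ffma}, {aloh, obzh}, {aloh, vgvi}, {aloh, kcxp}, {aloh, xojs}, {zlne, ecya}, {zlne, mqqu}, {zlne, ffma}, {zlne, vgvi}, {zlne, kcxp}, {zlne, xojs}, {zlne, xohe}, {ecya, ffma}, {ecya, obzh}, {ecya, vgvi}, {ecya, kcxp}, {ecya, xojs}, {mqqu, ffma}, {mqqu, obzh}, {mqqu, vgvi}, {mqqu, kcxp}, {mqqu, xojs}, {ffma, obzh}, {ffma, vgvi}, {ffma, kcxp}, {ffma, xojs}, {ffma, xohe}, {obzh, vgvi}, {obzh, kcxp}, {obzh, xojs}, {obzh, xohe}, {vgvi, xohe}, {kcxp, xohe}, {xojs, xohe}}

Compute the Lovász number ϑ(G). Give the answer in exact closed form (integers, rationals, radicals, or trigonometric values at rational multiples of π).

N(pqfk) = {wjcq, yegv, fyfn, udsh, imio, tofy, cnhb, dxte, kvsp, aloh, zlne, ecya, mqqu, ffma, obzh, xohe}, |N(pqfk)| = 16.
deg(wjcq) = 16; N(wjcq) = {pqfk, yegv, udsh, imio, ijfw, sggk, dxte, kvsp, aloh, ecya, mqqu, ffma, vgvi, kcxp, xojs, xohe}.
deg(obzh) = 16; N(obzh) = {pqfk, yegv, udsh, imio, ijfw, sggk, dxte, kvsp, aloh, ecya, mqqu, ffma, vgvi, kcxp, xojs, xohe}.
N(xohe) = {pqfk, wjcq, yegv, fyfn, imio, ijfw, tofy, sggk, cnhb, kvsp, zlne, ffma, obzh, vgvi, kcxp, xojs}, |N(xohe)| = 16.
K_{6,6,6,4} (perfect); ϑ(G) = α(G) = max{6,6,6,4} = 6.
≈ 6.00000 (to 5 d.p.).
6 ≤ 6 ≤ 6: collapsed.

6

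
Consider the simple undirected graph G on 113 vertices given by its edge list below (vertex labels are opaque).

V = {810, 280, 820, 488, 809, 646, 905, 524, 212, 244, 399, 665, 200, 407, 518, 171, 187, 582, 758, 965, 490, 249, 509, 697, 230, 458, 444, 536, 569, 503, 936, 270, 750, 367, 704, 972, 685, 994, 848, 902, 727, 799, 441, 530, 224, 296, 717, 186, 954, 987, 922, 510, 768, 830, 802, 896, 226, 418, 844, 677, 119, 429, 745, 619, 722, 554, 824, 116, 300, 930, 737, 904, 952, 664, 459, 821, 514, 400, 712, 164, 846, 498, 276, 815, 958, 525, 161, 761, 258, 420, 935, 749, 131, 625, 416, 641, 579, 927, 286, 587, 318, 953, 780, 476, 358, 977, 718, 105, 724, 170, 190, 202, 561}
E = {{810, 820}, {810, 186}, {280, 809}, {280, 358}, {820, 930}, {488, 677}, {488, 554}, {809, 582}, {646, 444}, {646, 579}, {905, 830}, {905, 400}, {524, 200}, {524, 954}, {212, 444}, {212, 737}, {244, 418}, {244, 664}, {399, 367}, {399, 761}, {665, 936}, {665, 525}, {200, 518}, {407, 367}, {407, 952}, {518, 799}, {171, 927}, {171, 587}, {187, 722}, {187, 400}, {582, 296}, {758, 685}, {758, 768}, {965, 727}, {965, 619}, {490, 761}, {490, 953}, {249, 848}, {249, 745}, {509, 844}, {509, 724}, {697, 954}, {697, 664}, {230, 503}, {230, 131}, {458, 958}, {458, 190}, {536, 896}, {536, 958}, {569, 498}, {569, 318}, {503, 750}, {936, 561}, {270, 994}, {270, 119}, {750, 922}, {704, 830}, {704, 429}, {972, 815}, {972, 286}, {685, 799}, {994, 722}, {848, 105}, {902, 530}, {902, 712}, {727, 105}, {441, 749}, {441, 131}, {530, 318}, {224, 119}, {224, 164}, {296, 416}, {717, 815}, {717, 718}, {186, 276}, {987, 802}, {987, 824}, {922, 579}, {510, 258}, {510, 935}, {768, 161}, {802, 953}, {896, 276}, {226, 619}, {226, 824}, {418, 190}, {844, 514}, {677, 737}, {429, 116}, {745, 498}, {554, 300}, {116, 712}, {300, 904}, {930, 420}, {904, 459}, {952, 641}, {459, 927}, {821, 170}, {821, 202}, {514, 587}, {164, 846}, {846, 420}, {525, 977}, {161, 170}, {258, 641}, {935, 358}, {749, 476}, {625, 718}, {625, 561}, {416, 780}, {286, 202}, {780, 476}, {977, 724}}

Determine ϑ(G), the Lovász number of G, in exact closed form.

113*cos(pi/113)/(cos(pi/113) + 1)

N(270) = {994, 119}, |N(270)| = 2.
Vertex 561 has 2 neighbors: 936, 625.
N(503) = {230, 750}, |N(503)| = 2.
Vertex 815 has 2 neighbors: 972, 717.
G on 113 vertices is 2-regular; connected 2-regular on 113 ⇒ C_{113}.
Distinct eigenvalues (to 4 d.p.): [2.0, 1.9969, 1.9876, 1.9722, 1.9507, 1.9232, 1.8897, 1.8504, 1.8054, 1.7548, 1.6987, 1.6374, 1.5711, 1.4999, 1.424, 1.3438, 1.2594, 1.1711, 1.0792, 0.9839, 0.8856, 0.7846, 0.6811, 0.5756, 0.4682, 0.3595, 0.2496, 0.1389, 0.0278, -0.0834, -0.1943, -0.3046, -0.414, -0.5221, -0.6286, -0.7331, -0.8354, -0.9351, -1.0319, -1.1255, -1.2157, -1.3021, -1.3844, -1.4625, -1.5361, -1.6049, -1.6687, -1.7274, -1.7807, -1.8286, -1.8708, -1.9072, -1.9377, -1.9622, -1.9807, -1.993, -1.9992].
ϑ = −N·λ_min/(λ_max−λ_min) = −113·(-2*cos(pi/113))/(2−(-2*cos(pi/113))) = 113*cos(pi/113)/(cos(pi/113) + 1).
Numerically 56.48908.
56 ≤ 113*cos(pi/113)/(cos(pi/113) + 1) ≤ 57: both strict.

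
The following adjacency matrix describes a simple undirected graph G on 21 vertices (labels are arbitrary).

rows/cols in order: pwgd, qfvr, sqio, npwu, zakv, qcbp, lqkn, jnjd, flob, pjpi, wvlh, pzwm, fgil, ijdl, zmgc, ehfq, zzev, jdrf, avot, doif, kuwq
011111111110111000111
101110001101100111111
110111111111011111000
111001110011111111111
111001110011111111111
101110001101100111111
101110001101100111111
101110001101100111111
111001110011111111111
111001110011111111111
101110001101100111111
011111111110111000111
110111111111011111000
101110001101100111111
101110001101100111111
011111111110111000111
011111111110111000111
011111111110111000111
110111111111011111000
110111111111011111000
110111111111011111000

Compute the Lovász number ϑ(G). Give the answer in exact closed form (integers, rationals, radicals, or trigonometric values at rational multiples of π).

Vertex jdrf has 16 neighbors: qfvr, sqio, npwu, zakv, qcbp, lqkn, jnjd, flob, pjpi, wvlh, fgil, ijdl, zmgc, avot, doif, kuwq.
Vertex avot has 16 neighbors: pwgd, qfvr, npwu, zakv, qcbp, lqkn, jnjd, flob, pjpi, wvlh, pzwm, ijdl, zmgc, ehfq, zzev, jdrf.
deg(pzwm) = 16; N(pzwm) = {qfvr, sqio, npwu, zakv, qcbp, lqkn, jnjd, flob, pjpi, wvlh, fgil, ijdl, zmgc, avot, doif, kuwq}.
deg(lqkn) = 14; N(lqkn) = {pwgd, sqio, npwu, zakv, flob, pjpi, pzwm, fgil, ehfq, zzev, jdrf, avot, doif, kuwq}.
K_{7,5,5,4} (perfect); ϑ(G) = α(G) = max{7,5,5,4} = 7.
≈ 7.000000000 (to 9 d.p.).
Sandwich: α(G)=7 ≤ ϑ(G)=7 ≤ χ(Ḡ)=7 (collapsed).

7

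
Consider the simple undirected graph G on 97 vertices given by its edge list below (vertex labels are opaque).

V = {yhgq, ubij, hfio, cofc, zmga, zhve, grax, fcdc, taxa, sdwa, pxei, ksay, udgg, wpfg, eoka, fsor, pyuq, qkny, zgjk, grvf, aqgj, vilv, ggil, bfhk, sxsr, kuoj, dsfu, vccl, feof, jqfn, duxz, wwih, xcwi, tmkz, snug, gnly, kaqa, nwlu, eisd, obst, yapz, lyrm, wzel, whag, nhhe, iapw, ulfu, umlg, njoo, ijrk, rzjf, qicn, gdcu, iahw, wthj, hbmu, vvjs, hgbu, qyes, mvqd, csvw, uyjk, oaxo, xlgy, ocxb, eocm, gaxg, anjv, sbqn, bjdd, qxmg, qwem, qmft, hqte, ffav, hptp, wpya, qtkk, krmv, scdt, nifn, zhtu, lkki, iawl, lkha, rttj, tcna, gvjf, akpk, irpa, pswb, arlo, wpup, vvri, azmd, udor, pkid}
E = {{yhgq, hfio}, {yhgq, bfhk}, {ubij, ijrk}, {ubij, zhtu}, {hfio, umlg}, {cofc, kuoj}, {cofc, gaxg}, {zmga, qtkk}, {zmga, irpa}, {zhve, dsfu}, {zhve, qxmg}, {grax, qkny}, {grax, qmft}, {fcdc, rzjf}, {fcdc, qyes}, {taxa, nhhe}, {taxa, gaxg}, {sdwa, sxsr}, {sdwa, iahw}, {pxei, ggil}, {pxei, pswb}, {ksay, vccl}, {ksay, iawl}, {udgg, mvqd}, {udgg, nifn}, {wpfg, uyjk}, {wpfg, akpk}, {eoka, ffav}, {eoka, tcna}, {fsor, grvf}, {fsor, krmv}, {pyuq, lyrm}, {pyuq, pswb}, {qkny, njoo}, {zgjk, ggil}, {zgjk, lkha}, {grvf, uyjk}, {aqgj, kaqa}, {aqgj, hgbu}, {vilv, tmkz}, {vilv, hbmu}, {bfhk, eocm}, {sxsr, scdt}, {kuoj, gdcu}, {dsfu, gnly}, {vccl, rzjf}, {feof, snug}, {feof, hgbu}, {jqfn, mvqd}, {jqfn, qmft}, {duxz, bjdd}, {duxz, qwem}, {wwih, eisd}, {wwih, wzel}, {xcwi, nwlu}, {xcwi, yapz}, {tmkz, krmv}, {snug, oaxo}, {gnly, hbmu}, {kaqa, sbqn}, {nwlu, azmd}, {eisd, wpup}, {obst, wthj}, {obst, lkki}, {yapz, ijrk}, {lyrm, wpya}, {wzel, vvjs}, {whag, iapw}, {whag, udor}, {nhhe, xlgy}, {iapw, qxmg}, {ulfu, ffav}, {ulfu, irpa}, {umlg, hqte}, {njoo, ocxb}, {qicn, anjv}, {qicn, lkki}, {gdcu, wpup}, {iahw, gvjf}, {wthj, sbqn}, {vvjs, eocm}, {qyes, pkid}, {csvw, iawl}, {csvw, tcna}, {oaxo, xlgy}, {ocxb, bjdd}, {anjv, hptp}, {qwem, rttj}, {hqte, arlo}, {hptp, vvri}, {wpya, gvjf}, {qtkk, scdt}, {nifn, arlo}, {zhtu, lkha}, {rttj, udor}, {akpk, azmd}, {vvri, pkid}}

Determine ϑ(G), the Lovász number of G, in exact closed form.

Vertex fsor has 2 neighbors: grvf, krmv.
deg(ulfu) = 2; N(ulfu) = {ffav, irpa}.
N(iapw) = {whag, qxmg}, |N(iapw)| = 2.
Vertex yapz has 2 neighbors: xcwi, ijrk.
Every vertex has degree 2 (N=97); this is C_{97}, the 97-cycle.
spec(A) ≈ [2.0, 1.99581, 1.98324, 1.96236, 1.93324, 1.89602, 1.85084, 1.7979, 1.73742, 1.66966, 1.59489, 1.51343, 1.42562, 1.33183, 1.23246, 1.12791, 1.01864, 0.90509, 0.78775, 0.6671, 0.54366, 0.41794, 0.29046, 0.16176, 0.03239, -0.09712, -0.22623, -0.35438, -0.48105, -0.6057, -0.72781, -0.84687, -0.96237, -1.07384, -1.1808, -1.28282, -1.37945, -1.47029, -1.55497, -1.63313, -1.70443, -1.76859, -1.82533, -1.87441, -1.91563, -1.94882, -1.97383, -1.99057, -1.99895] (distinct, 5 d.p.).
Lovász: ϑ = −97(-2*cos(pi/97))/(2+-(-1)*2*cos(pi/97)) = 97*cos(pi/97)/(cos(pi/97) + 1).
≈ 48.48728 (to 5 d.p.).
48 ≤ 97*cos(pi/97)/(cos(pi/97) + 1) ≤ 49: both strict.

97*cos(pi/97)/(cos(pi/97) + 1)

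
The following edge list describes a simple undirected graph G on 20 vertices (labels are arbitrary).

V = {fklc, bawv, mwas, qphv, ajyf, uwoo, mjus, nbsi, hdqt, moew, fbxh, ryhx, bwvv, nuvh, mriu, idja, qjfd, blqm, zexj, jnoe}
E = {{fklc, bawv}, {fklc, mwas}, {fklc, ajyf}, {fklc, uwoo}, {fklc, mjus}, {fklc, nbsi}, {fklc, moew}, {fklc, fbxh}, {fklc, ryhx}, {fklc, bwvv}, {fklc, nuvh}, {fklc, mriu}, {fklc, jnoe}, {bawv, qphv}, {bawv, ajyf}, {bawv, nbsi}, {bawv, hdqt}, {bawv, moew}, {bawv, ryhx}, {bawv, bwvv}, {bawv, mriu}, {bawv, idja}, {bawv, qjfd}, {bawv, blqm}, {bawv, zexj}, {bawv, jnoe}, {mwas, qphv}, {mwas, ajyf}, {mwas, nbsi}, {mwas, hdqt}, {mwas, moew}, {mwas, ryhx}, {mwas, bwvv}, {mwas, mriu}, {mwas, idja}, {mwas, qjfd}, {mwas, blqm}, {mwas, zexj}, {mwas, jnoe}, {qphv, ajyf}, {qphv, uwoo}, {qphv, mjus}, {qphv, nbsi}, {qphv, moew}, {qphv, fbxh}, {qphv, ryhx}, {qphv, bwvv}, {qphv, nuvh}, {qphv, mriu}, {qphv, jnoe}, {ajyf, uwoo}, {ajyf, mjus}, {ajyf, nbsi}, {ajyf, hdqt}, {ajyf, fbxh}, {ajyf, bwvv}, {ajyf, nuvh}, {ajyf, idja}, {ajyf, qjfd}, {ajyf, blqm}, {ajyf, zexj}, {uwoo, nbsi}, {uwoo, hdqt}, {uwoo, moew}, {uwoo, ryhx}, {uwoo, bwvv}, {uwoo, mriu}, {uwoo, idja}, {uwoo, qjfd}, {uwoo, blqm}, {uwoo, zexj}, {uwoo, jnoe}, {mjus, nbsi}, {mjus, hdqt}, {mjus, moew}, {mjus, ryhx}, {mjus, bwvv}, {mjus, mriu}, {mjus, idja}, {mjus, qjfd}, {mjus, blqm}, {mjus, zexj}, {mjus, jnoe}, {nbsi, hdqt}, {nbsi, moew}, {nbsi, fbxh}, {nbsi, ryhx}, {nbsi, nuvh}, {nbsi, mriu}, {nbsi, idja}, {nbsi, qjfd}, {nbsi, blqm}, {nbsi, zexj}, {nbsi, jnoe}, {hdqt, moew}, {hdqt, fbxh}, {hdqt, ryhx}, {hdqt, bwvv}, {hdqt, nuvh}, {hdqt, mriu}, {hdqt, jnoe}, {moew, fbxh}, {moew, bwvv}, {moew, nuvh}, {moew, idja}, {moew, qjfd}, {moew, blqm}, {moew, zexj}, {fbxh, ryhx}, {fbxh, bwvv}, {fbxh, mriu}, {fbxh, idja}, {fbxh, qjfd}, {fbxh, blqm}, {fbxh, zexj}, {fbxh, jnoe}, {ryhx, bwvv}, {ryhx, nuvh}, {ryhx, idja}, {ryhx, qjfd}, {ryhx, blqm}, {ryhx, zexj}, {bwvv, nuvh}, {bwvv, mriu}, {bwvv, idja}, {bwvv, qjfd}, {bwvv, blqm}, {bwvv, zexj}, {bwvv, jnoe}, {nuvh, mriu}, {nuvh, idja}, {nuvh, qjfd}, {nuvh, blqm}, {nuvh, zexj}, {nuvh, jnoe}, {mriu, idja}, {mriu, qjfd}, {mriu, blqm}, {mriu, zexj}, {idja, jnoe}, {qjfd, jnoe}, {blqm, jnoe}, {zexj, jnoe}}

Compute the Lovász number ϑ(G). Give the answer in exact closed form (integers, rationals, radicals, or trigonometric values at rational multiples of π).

Vertex fbxh has 14 neighbors: fklc, qphv, ajyf, nbsi, hdqt, moew, ryhx, bwvv, mriu, idja, qjfd, blqm, zexj, jnoe.
Vertex qphv has 13 neighbors: bawv, mwas, ajyf, uwoo, mjus, nbsi, moew, fbxh, ryhx, bwvv, nuvh, mriu, jnoe.
Vertex blqm has 13 neighbors: bawv, mwas, ajyf, uwoo, mjus, nbsi, moew, fbxh, ryhx, bwvv, nuvh, mriu, jnoe.
Vertex bwvv has 18 neighbors: fklc, bawv, mwas, qphv, ajyf, uwoo, mjus, hdqt, moew, fbxh, ryhx, nuvh, mriu, idja, qjfd, blqm, zexj, jnoe.
4 parts of sizes [7, 6, 5, 2]; α(G) = 7 = ϑ (perfect).
ϑ(G) ≈ 7.0000.
7 ≤ 7 ≤ 7: collapsed.

7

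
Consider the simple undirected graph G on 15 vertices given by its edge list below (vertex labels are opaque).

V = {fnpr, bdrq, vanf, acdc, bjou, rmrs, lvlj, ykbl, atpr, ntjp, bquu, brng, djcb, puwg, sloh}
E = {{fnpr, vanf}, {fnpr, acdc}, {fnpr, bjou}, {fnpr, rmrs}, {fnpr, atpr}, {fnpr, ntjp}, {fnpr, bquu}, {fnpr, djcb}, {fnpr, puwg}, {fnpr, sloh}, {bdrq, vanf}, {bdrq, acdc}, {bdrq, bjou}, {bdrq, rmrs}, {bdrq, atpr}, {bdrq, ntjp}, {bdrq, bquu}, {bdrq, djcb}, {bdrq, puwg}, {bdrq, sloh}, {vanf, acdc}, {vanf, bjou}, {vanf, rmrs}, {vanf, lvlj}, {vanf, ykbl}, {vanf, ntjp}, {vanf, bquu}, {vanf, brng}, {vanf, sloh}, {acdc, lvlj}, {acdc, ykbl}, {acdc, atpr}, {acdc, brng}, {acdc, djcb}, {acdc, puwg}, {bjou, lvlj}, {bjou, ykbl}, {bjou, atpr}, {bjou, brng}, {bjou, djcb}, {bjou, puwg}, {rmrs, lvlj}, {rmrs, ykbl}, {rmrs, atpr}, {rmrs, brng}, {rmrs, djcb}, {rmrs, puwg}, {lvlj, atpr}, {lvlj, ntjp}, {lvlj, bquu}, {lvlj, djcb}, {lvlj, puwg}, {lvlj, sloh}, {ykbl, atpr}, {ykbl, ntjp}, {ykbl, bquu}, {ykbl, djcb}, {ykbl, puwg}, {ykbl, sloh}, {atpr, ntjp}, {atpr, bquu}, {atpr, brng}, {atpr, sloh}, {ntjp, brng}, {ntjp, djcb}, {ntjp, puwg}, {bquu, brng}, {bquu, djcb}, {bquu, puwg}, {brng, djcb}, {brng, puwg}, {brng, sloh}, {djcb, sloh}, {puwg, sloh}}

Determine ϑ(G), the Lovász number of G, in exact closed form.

6

N(bjou) = {fnpr, bdrq, vanf, lvlj, ykbl, atpr, brng, djcb, puwg}, |N(bjou)| = 9.
deg(ykbl) = 10; N(ykbl) = {vanf, acdc, bjou, rmrs, atpr, ntjp, bquu, djcb, puwg, sloh}.
Vertex acdc has 9 neighbors: fnpr, bdrq, vanf, lvlj, ykbl, atpr, brng, djcb, puwg.
Vertex ntjp has 9 neighbors: fnpr, bdrq, vanf, lvlj, ykbl, atpr, brng, djcb, puwg.
G = K_{6,5,4}: α = 6 = χ(Ḡ), so ϑ = 6.
Numerically 6.0000000.
6 ≤ 6 ≤ 6: collapsed.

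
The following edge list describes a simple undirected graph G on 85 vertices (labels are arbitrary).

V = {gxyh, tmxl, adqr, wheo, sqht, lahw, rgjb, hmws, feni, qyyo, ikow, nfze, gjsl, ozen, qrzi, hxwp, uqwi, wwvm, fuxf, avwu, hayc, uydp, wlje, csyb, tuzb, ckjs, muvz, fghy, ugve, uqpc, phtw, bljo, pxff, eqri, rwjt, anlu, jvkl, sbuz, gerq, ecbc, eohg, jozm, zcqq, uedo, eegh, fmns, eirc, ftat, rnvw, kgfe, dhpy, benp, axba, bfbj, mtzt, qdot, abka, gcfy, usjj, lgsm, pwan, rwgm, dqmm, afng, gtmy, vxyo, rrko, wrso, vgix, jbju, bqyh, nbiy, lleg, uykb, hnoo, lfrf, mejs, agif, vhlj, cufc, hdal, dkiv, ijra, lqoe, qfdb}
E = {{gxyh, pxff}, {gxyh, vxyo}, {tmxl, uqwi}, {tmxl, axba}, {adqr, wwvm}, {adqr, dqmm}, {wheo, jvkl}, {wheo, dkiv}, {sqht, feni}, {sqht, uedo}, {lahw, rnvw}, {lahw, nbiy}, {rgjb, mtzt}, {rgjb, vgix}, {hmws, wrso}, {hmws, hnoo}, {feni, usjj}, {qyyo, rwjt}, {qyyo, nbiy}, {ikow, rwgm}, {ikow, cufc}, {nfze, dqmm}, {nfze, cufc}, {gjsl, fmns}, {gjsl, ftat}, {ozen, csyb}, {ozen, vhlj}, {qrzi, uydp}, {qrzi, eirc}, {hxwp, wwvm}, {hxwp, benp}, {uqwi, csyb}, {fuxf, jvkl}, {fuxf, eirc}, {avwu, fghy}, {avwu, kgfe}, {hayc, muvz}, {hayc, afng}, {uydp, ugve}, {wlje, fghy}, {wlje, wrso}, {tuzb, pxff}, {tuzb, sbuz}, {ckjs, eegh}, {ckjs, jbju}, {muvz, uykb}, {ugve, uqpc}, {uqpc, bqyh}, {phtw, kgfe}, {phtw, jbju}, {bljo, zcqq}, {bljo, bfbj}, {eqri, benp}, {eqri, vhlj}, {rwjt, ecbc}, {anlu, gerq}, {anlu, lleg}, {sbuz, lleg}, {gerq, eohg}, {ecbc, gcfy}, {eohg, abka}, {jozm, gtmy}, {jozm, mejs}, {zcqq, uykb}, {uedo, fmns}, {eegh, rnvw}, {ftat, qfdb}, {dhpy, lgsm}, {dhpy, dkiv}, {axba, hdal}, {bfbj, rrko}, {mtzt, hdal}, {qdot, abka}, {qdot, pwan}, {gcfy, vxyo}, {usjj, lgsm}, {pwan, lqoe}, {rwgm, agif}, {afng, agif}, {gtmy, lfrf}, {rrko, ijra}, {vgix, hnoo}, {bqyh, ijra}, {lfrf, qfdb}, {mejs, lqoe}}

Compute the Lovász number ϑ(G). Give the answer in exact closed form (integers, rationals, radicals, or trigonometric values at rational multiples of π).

Vertex wlje has 2 neighbors: fghy, wrso.
Vertex tuzb has 2 neighbors: pxff, sbuz.
N(ozen) = {csyb, vhlj}, |N(ozen)| = 2.
deg(jozm) = 2; N(jozm) = {gtmy, mejs}.
deg(v) = 2 for all v (|V|=85); connected 2-regular on 85 ⇒ C_{85}.
Distinct eigenvalues (to 4 d.p.): [2.0, 1.9945, 1.9782, 1.951, 1.9132, 1.8649, 1.8065, 1.7382, 1.6604, 1.5735, 1.478, 1.3745, 1.2634, 1.1455, 1.0213, 0.8915, 0.7568, 0.618, 0.4759, 0.3311, 0.1845, 0.037, -0.1108, -0.258, -0.4038, -0.5473, -0.6879, -0.8247, -0.957, -1.0841, -1.2053, -1.3198, -1.4272, -1.5268, -1.618, -1.7004, -1.7735, -1.837, -1.8904, -1.9334, -1.9659, -1.9877, -1.9986].
Lovász: ϑ = −85(-2*cos(pi/85))/(2+-(-1)*2*cos(pi/85)) = 85*cos(pi/85)/(cos(pi/85) + 1).
= 42.485482571… (decimal).
Sandwich: α(G)=42 ≤ ϑ(G)=85*cos(pi/85)/(cos(pi/85) + 1) ≤ χ(Ḡ)=43 (both strict).

85*cos(pi/85)/(cos(pi/85) + 1)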